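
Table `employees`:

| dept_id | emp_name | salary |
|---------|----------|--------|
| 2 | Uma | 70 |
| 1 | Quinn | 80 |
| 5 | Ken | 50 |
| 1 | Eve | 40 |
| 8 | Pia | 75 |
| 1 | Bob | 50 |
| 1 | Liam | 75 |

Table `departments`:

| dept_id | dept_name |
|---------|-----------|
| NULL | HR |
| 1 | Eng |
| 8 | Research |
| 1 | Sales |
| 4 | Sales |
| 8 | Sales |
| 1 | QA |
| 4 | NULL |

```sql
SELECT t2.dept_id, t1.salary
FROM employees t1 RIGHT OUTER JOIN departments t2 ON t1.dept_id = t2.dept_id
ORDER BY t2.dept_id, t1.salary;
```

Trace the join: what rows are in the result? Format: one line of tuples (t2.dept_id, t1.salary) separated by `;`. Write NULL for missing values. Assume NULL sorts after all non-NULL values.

(1, 40); (1, 40); (1, 40); (1, 50); (1, 50); (1, 50); (1, 75); (1, 75); (1, 75); (1, 80); (1, 80); (1, 80); (4, NULL); (4, NULL); (8, 75); (8, 75); (NULL, NULL)

RIGHT JOIN keeps every row from `departments`; unmatched rows get NULL for `employees`'s columns.
Matching on t1.dept_id = t2.dept_id. A NULL in a compared column never satisfies the condition.
- t1[0] dept_id=2 → no match.
- t1[1] dept_id=1 → 3 match(es) in t2 → 3 row(s).
- t1[2] dept_id=5 → no match.
- t1[3] dept_id=1 → 3 match(es) in t2 → 3 row(s).
- t1[4] dept_id=8 → 2 match(es) in t2 → 2 row(s).
- t1[5] dept_id=1 → 3 match(es) in t2 → 3 row(s).
- t1[6] dept_id=1 → 3 match(es) in t2 → 3 row(s).
- 3 row(s) from t2 found no t1 partner → padded with NULL.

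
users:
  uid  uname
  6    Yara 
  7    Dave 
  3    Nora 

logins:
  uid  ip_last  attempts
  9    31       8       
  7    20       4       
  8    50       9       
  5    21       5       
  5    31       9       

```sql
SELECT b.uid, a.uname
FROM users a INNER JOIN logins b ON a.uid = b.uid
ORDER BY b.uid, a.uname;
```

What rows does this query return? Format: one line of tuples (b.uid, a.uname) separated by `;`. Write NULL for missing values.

INNER JOIN keeps only pairs where the ON condition holds.
Matching on a.uid = b.uid.
- a[0] uid=6 → no match; dropped.
- a[1] uid=7 → 1 match(es) in b → 1 row(s).
- a[2] uid=3 → no match; dropped.
After projecting and ordering:
b.uid | a.uname
7 | Dave

(7, Dave)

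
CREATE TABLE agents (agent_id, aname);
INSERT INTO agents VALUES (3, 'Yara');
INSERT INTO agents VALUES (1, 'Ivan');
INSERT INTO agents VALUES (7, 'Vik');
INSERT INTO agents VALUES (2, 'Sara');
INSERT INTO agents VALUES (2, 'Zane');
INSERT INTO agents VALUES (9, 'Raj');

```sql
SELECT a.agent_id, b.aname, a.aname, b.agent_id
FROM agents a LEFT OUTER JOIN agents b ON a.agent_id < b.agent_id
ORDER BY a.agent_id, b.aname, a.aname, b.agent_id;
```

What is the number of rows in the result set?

15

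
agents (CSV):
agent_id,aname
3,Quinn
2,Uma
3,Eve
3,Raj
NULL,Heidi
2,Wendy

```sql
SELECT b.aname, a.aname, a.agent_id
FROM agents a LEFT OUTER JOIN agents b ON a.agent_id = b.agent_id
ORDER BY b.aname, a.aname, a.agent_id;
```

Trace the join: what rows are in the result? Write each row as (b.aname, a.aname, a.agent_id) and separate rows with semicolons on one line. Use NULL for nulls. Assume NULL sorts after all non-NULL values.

LEFT JOIN keeps every row from `agents a`; unmatched rows get NULL for `agents b`'s columns.
Matching on a.agent_id = b.agent_id. A NULL in a compared column never satisfies the condition.
Matched pairs: 13; unmatched a rows kept: 1.

(Eve, Eve, 3); (Eve, Quinn, 3); (Eve, Raj, 3); (Quinn, Eve, 3); (Quinn, Quinn, 3); (Quinn, Raj, 3); (Raj, Eve, 3); (Raj, Quinn, 3); (Raj, Raj, 3); (Uma, Uma, 2); (Uma, Wendy, 2); (Wendy, Uma, 2); (Wendy, Wendy, 2); (NULL, Heidi, NULL)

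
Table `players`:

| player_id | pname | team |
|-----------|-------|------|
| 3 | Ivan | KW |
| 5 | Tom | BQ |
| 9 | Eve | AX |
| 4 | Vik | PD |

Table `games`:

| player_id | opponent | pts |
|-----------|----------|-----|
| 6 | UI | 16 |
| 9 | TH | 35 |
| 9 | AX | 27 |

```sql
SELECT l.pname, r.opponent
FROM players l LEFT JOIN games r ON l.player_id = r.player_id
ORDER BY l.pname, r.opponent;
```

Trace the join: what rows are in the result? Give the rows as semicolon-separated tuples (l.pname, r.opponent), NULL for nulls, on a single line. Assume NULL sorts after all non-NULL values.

(Eve, AX); (Eve, TH); (Ivan, NULL); (Tom, NULL); (Vik, NULL)

LEFT JOIN keeps every row from `players`; unmatched rows get NULL for `games`'s columns.
Matching on l.player_id = r.player_id.
Matched pairs: 2; unmatched l rows kept: 3.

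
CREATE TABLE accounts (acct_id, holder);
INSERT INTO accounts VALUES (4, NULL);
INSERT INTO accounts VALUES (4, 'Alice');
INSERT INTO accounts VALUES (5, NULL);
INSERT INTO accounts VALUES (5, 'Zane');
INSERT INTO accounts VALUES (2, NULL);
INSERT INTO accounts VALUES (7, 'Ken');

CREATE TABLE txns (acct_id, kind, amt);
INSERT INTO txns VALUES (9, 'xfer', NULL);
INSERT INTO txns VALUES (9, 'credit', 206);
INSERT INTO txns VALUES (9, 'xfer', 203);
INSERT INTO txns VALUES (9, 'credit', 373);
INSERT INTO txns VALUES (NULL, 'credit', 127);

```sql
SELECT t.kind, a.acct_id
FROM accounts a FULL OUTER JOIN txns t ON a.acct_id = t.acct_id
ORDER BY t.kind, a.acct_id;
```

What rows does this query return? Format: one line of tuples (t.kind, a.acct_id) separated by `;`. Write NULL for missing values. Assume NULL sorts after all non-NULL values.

(credit, NULL); (credit, NULL); (credit, NULL); (xfer, NULL); (xfer, NULL); (NULL, 2); (NULL, 4); (NULL, 4); (NULL, 5); (NULL, 5); (NULL, 7)

FULL OUTER JOIN keeps every row from both sides; unmatched rows get NULL for the other side's columns.
Matching on a.acct_id = t.acct_id. A NULL in a compared column never satisfies the condition.
Matched pairs: 0; unmatched a rows kept: 6; unmatched t rows kept: 5.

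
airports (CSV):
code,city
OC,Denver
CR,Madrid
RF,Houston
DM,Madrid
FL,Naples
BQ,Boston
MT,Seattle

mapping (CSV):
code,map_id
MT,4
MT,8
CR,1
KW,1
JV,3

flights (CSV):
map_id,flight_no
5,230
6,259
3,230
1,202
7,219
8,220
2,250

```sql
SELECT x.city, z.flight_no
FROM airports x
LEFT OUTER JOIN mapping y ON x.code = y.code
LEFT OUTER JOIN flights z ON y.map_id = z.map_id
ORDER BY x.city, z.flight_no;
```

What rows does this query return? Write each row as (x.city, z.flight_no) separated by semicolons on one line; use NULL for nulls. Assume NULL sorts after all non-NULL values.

(Boston, NULL); (Denver, NULL); (Houston, NULL); (Madrid, 202); (Madrid, NULL); (Naples, NULL); (Seattle, 220); (Seattle, NULL)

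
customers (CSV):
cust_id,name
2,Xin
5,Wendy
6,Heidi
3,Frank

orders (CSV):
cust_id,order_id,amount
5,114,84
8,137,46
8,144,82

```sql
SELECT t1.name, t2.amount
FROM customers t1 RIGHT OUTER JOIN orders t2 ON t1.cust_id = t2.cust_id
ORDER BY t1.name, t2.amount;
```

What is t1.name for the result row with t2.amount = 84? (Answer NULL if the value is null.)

Wendy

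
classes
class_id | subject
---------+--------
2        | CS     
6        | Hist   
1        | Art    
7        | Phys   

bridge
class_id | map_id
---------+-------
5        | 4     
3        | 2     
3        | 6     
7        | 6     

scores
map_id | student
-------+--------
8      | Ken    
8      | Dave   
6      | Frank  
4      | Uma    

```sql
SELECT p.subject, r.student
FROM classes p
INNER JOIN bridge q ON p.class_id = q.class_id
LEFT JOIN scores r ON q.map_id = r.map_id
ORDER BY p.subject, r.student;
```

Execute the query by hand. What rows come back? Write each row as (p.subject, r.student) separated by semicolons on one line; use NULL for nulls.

(Phys, Frank)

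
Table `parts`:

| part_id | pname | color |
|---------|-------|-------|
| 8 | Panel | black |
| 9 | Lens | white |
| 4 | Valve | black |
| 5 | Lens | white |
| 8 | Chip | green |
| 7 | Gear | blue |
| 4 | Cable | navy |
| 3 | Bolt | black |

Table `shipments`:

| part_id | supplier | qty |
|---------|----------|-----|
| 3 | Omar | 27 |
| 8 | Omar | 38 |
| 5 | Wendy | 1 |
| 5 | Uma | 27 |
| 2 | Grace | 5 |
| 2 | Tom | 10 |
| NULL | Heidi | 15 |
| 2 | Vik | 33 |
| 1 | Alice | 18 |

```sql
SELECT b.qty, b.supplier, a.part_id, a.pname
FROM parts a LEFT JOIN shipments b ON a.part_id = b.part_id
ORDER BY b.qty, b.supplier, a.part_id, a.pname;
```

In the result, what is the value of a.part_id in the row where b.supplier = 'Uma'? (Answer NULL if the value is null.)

5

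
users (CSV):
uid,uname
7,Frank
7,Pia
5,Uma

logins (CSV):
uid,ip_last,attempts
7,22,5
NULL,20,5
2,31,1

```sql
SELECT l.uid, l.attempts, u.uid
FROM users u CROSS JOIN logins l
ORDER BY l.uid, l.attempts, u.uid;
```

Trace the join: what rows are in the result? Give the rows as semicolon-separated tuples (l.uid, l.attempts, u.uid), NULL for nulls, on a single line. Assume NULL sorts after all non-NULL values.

CROSS JOIN pairs every row of `users` with every row of `logins`: 3 × 3 = 9 rows.
After projecting and ordering:
l.uid | l.attempts | u.uid
2 | 1 | 5
2 | 1 | 7
2 | 1 | 7
7 | 5 | 5
7 | 5 | 7
7 | 5 | 7
NULL | 5 | 5
NULL | 5 | 7
NULL | 5 | 7

(2, 1, 5); (2, 1, 7); (2, 1, 7); (7, 5, 5); (7, 5, 7); (7, 5, 7); (NULL, 5, 5); (NULL, 5, 7); (NULL, 5, 7)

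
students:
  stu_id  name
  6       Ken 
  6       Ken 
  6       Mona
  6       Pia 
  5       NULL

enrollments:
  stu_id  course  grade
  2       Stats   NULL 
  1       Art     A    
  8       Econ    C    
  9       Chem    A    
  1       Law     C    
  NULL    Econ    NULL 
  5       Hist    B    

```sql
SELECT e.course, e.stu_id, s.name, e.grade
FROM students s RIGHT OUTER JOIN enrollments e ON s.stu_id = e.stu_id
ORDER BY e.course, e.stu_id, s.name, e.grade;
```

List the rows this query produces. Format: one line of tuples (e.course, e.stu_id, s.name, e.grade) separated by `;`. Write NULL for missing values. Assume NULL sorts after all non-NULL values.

(Art, 1, NULL, A); (Chem, 9, NULL, A); (Econ, 8, NULL, C); (Econ, NULL, NULL, NULL); (Hist, 5, NULL, B); (Law, 1, NULL, C); (Stats, 2, NULL, NULL)

RIGHT JOIN keeps every row from `enrollments`; unmatched rows get NULL for `students`'s columns.
Matching on s.stu_id = e.stu_id. A NULL in a compared column never satisfies the condition.
- s row (stu_id=6): no match.
- s row (stu_id=6): no match.
- s row (stu_id=6): no match.
- s row (stu_id=6): no match.
- s row (stu_id=5): matches 1 e row(s) → 1 output row(s).
- plus 6 unmatched e row(s), each kept with NULL s columns.
After projecting and ordering:
e.course | e.stu_id | s.name | e.grade
Art | 1 | NULL | A
Chem | 9 | NULL | A
Econ | 8 | NULL | C
Econ | NULL | NULL | NULL
Hist | 5 | NULL | B
Law | 1 | NULL | C
Stats | 2 | NULL | NULL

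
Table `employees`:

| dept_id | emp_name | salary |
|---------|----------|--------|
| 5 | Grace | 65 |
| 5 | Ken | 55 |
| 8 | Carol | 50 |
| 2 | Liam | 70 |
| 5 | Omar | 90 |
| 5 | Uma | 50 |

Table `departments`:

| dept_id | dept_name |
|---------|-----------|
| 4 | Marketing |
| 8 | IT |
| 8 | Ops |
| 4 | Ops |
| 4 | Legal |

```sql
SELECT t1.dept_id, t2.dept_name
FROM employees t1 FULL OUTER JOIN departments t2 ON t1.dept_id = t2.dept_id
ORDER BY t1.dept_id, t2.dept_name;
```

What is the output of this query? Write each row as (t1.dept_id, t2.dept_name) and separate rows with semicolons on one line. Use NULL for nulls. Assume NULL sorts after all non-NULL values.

FULL OUTER JOIN keeps every row from both sides; unmatched rows get NULL for the other side's columns.
Matching on t1.dept_id = t2.dept_id.
- t1[0] dept_id=5 → no match; kept with NULLs on the t2 side.
- t1[1] dept_id=5 → no match; kept with NULLs on the t2 side.
- t1[2] dept_id=8 → 2 match(es) in t2 → 2 row(s).
- t1[3] dept_id=2 → no match; kept with NULLs on the t2 side.
- t1[4] dept_id=5 → no match; kept with NULLs on the t2 side.
- t1[5] dept_id=5 → no match; kept with NULLs on the t2 side.
- plus 3 unmatched t2 row(s), each kept with NULL t1 columns.
After projecting and ordering:
t1.dept_id | t2.dept_name
2 | NULL
5 | NULL
5 | NULL
5 | NULL
5 | NULL
8 | IT
8 | Ops
NULL | Legal
NULL | Marketing
NULL | Ops

(2, NULL); (5, NULL); (5, NULL); (5, NULL); (5, NULL); (8, IT); (8, Ops); (NULL, Legal); (NULL, Marketing); (NULL, Ops)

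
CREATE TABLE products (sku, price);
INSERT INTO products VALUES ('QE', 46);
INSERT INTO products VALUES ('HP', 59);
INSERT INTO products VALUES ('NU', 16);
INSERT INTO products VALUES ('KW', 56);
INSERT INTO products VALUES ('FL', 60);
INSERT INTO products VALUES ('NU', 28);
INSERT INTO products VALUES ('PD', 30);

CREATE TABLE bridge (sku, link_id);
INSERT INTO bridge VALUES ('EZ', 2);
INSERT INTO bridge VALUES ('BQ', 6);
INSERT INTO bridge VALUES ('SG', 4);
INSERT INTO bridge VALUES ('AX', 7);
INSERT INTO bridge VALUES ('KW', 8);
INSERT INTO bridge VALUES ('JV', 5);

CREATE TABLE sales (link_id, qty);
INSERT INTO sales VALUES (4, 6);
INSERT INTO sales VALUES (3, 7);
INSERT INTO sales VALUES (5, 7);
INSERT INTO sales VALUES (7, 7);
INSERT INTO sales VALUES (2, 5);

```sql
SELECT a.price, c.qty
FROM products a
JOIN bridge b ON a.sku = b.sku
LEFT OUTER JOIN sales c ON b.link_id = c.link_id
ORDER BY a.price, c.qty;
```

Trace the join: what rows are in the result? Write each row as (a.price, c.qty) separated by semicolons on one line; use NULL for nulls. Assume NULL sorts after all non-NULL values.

(56, NULL)

Evaluate left to right. First `products a INNER JOIN bridge b` on sku: 1 row(s).
Then LEFT JOIN `sales c` on link_id: each of those 1 rows is kept; rows whose b.link_id has no match in c get NULL for c's columns.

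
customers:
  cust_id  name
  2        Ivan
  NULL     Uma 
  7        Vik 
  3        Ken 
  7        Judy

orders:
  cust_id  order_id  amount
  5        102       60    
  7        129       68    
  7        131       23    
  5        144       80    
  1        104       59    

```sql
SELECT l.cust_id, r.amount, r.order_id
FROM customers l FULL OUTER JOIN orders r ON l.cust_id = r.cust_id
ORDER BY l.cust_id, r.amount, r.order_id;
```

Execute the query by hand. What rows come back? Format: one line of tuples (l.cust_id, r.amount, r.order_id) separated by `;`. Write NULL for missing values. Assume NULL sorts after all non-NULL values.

(2, NULL, NULL); (3, NULL, NULL); (7, 23, 131); (7, 23, 131); (7, 68, 129); (7, 68, 129); (NULL, 59, 104); (NULL, 60, 102); (NULL, 80, 144); (NULL, NULL, NULL)

FULL OUTER JOIN keeps every row from both sides; unmatched rows get NULL for the other side's columns.
Matching on l.cust_id = r.cust_id. A NULL in a compared column never satisfies the condition.
Matched pairs: 4; unmatched l rows kept: 3; unmatched r rows kept: 3.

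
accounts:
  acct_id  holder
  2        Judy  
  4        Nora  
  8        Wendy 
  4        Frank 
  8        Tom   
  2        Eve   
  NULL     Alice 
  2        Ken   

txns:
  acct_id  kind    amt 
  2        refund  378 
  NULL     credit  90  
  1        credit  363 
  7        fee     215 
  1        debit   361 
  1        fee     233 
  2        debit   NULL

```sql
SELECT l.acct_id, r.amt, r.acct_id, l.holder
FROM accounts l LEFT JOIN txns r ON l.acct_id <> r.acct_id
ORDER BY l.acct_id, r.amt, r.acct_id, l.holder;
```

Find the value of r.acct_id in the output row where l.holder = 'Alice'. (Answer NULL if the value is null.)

LEFT JOIN keeps every row from `accounts`; unmatched rows get NULL for `txns`'s columns.
Matching on l.acct_id <> r.acct_id. A NULL in a compared column never satisfies the condition.
- acct_id=2: 4 matching r row(s), so 4 row(s) emitted.
- acct_id=4: 6 matching r row(s), so 6 row(s) emitted.
- acct_id=8: 6 matching r row(s), so 6 row(s) emitted.
- acct_id=4: 6 matching r row(s), so 6 row(s) emitted.
- acct_id=8: 6 matching r row(s), so 6 row(s) emitted.
- acct_id=2: 4 matching r row(s), so 4 row(s) emitted.
- acct_id=NULL: no r row matches, row kept with r columns NULL.
- acct_id=2: 4 matching r row(s), so 4 row(s) emitted.

NULL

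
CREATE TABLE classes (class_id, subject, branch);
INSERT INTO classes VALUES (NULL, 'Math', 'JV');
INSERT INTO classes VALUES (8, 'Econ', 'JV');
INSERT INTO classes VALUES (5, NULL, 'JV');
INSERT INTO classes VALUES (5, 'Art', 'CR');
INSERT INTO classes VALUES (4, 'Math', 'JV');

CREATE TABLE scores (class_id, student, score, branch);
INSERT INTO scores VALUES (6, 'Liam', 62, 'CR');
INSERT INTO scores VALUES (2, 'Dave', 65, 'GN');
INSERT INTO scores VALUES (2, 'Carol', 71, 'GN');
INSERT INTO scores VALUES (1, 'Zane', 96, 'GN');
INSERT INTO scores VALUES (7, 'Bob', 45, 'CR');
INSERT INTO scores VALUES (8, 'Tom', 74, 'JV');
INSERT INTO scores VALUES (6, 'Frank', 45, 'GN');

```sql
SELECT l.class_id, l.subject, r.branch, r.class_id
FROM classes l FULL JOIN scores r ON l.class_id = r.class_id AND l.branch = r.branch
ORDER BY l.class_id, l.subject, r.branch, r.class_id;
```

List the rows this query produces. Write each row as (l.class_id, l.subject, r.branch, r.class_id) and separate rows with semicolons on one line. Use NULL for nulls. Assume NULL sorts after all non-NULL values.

FULL OUTER JOIN keeps every row from both sides; unmatched rows get NULL for the other side's columns.
Matching on l.class_id = r.class_id AND l.branch = r.branch. A NULL in a compared column never satisfies the condition.
Matched pairs: 1; unmatched l rows kept: 4; unmatched r rows kept: 6.

(4, Math, NULL, NULL); (5, Art, NULL, NULL); (5, NULL, NULL, NULL); (8, Econ, JV, 8); (NULL, Math, NULL, NULL); (NULL, NULL, CR, 6); (NULL, NULL, CR, 7); (NULL, NULL, GN, 1); (NULL, NULL, GN, 2); (NULL, NULL, GN, 2); (NULL, NULL, GN, 6)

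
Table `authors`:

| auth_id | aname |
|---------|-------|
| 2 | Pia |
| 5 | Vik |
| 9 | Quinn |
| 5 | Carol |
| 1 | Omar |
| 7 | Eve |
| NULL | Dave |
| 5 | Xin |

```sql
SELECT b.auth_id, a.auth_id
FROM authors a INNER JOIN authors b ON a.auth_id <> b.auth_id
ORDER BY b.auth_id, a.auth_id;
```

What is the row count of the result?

36

INNER JOIN keeps only pairs where the ON condition holds.
Matching on a.auth_id <> b.auth_id. A NULL in a compared column never satisfies the condition.
- auth_id=2: 6 matching b row(s), so 6 row(s) emitted.
- auth_id=5: 4 matching b row(s), so 4 row(s) emitted.
- auth_id=9: 6 matching b row(s), so 6 row(s) emitted.
- auth_id=5: 4 matching b row(s), so 4 row(s) emitted.
- auth_id=1: 6 matching b row(s), so 6 row(s) emitted.
- auth_id=7: 6 matching b row(s), so 6 row(s) emitted.
- auth_id=NULL: no matching b row, dropped.
- auth_id=5: 4 matching b row(s), so 4 row(s) emitted.
Total: 36 rows.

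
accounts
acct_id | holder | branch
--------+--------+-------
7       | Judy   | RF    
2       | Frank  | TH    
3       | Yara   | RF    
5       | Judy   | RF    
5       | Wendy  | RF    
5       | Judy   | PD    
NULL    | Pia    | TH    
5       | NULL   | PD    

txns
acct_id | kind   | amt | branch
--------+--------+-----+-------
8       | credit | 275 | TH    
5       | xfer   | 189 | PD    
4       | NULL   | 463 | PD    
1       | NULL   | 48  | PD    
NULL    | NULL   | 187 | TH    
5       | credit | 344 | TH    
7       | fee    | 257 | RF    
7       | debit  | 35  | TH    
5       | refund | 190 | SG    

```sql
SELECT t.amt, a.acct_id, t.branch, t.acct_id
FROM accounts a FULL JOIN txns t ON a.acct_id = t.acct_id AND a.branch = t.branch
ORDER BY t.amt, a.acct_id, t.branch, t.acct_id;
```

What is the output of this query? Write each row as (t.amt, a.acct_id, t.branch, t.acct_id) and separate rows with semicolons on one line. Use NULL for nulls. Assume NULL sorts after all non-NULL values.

(35, NULL, TH, 7); (48, NULL, PD, 1); (187, NULL, TH, NULL); (189, 5, PD, 5); (189, 5, PD, 5); (190, NULL, SG, 5); (257, 7, RF, 7); (275, NULL, TH, 8); (344, NULL, TH, 5); (463, NULL, PD, 4); (NULL, 2, NULL, NULL); (NULL, 3, NULL, NULL); (NULL, 5, NULL, NULL); (NULL, 5, NULL, NULL); (NULL, NULL, NULL, NULL)

FULL OUTER JOIN keeps every row from both sides; unmatched rows get NULL for the other side's columns.
Matching on a.acct_id = t.acct_id AND a.branch = t.branch. A NULL in a compared column never satisfies the condition.
Matched pairs: 3; unmatched a rows kept: 5; unmatched t rows kept: 7.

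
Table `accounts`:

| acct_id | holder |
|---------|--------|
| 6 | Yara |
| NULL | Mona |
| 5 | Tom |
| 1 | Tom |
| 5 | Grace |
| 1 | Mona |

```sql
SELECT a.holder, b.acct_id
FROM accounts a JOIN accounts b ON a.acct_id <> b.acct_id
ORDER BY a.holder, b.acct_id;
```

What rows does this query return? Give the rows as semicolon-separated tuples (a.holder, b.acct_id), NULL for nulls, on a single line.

(Grace, 1); (Grace, 1); (Grace, 6); (Mona, 5); (Mona, 5); (Mona, 6); (Tom, 1); (Tom, 1); (Tom, 5); (Tom, 5); (Tom, 6); (Tom, 6); (Yara, 1); (Yara, 1); (Yara, 5); (Yara, 5)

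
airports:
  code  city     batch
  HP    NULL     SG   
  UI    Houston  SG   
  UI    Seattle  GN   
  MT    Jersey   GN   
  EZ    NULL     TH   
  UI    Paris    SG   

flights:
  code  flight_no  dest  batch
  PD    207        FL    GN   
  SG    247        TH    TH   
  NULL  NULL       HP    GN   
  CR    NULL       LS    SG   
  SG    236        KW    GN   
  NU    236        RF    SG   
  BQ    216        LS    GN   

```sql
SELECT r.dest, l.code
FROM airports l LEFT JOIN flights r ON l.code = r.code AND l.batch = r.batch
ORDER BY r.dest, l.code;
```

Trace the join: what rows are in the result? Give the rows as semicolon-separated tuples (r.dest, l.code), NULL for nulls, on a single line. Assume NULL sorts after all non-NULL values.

LEFT JOIN keeps every row from `airports`; unmatched rows get NULL for `flights`'s columns.
Matching on l.code = r.code AND l.batch = r.batch. A NULL in a compared column never satisfies the condition.
Matched pairs: 0; unmatched l rows kept: 6.

(NULL, EZ); (NULL, HP); (NULL, MT); (NULL, UI); (NULL, UI); (NULL, UI)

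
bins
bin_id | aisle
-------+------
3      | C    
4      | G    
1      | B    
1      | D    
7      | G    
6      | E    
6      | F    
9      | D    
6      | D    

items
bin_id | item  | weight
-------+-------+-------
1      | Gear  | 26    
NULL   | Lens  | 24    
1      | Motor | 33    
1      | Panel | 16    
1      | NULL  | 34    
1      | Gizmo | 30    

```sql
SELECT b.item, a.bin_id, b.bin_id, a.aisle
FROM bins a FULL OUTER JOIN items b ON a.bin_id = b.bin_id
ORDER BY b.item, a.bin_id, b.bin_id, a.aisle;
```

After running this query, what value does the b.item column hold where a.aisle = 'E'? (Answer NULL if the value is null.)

NULL

FULL OUTER JOIN keeps every row from both sides; unmatched rows get NULL for the other side's columns.
Matching on a.bin_id = b.bin_id. A NULL in a compared column never satisfies the condition.
Matched pairs: 10; unmatched a rows kept: 7; unmatched b rows kept: 1.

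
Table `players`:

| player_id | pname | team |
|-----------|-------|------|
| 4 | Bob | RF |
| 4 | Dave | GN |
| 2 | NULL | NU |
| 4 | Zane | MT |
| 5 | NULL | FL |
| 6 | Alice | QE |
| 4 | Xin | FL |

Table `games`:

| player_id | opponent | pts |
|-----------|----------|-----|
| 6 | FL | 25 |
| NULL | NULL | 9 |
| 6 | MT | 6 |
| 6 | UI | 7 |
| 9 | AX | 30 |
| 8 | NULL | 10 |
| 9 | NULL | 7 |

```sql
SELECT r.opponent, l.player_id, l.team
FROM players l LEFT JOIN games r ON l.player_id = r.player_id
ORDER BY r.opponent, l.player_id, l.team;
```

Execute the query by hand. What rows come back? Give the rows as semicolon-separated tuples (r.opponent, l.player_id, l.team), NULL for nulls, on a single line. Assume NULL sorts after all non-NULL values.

LEFT JOIN keeps every row from `players`; unmatched rows get NULL for `games`'s columns.
Matching on l.player_id = r.player_id. A NULL in a compared column never satisfies the condition.
- l row (player_id=4): no match → kept, r columns NULL.
- l row (player_id=4): no match → kept, r columns NULL.
- l row (player_id=2): no match → kept, r columns NULL.
- l row (player_id=4): no match → kept, r columns NULL.
- l row (player_id=5): no match → kept, r columns NULL.
- l row (player_id=6): matches 3 r row(s) → 3 output row(s).
- l row (player_id=4): no match → kept, r columns NULL.
After projecting and ordering:
r.opponent | l.player_id | l.team
FL | 6 | QE
MT | 6 | QE
UI | 6 | QE
NULL | 2 | NU
NULL | 4 | FL
NULL | 4 | GN
NULL | 4 | MT
NULL | 4 | RF
NULL | 5 | FL

(FL, 6, QE); (MT, 6, QE); (UI, 6, QE); (NULL, 2, NU); (NULL, 4, FL); (NULL, 4, GN); (NULL, 4, MT); (NULL, 4, RF); (NULL, 5, FL)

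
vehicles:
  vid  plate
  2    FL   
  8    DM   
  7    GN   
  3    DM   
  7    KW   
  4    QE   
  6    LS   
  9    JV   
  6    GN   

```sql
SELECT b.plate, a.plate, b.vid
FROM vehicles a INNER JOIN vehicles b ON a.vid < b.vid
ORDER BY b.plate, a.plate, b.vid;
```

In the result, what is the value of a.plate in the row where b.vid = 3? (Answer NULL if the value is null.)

INNER JOIN keeps only pairs where the ON condition holds.
Matching on a.vid < b.vid.
Matched pairs: 34.

FL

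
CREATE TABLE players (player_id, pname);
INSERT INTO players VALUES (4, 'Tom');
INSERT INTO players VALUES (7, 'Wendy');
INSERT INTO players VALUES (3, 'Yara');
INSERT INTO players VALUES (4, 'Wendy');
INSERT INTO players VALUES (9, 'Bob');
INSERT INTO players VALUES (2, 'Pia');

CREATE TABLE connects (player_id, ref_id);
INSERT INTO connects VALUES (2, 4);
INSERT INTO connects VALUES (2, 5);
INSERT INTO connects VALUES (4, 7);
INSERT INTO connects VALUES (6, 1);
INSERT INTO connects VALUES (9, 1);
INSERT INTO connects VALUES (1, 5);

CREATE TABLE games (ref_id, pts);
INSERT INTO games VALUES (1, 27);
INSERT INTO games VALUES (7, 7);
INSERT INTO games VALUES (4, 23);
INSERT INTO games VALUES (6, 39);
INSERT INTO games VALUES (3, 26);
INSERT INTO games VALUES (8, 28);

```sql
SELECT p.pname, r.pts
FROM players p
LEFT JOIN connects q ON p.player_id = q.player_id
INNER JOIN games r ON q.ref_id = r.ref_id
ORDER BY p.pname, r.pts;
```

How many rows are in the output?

Step 1 — p LEFT JOIN q on player_id → 7 row(s).
Then INNER JOIN `games r` on ref_id: keep only rows whose q.ref_id appears in r.
Result: 4 row(s).

4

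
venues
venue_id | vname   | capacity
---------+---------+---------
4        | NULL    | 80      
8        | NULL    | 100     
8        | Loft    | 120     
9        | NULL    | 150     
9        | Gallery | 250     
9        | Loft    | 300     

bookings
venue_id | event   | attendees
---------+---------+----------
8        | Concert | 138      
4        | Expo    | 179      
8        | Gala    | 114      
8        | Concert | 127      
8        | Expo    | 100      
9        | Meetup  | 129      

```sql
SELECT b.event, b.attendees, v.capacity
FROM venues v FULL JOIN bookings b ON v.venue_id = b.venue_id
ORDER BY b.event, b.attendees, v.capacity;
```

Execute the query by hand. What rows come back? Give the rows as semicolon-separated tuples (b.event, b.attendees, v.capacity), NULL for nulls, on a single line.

(Concert, 127, 100); (Concert, 127, 120); (Concert, 138, 100); (Concert, 138, 120); (Expo, 100, 100); (Expo, 100, 120); (Expo, 179, 80); (Gala, 114, 100); (Gala, 114, 120); (Meetup, 129, 150); (Meetup, 129, 250); (Meetup, 129, 300)

FULL OUTER JOIN keeps every row from both sides; unmatched rows get NULL for the other side's columns.
Matching on v.venue_id = b.venue_id.
- venue_id=4: 1 matching b row(s), so 1 row(s) emitted.
- venue_id=8: 4 matching b row(s), so 4 row(s) emitted.
- venue_id=8: 4 matching b row(s), so 4 row(s) emitted.
- venue_id=9: 1 matching b row(s), so 1 row(s) emitted.
- venue_id=9: 1 matching b row(s), so 1 row(s) emitted.
- venue_id=9: 1 matching b row(s), so 1 row(s) emitted.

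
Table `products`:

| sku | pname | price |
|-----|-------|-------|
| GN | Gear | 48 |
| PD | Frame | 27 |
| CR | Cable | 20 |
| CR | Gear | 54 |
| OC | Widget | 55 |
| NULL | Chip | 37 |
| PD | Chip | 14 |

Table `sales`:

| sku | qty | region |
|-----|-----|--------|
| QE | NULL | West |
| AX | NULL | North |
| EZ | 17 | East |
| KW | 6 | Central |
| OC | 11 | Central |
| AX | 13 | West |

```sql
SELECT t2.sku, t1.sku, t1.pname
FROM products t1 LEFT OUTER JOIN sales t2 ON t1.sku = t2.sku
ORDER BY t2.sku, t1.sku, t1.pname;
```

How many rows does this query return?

LEFT JOIN keeps every row from `products`; unmatched rows get NULL for `sales`'s columns.
Matching on t1.sku = t2.sku. A NULL in a compared column never satisfies the condition.
- t1 row (sku=GN): no match → kept, t2 columns NULL.
- t1 row (sku=PD): no match → kept, t2 columns NULL.
- t1 row (sku=CR): no match → kept, t2 columns NULL.
- t1 row (sku=CR): no match → kept, t2 columns NULL.
- t1 row (sku=OC): matches 1 t2 row(s) → 1 output row(s).
- t1 row (sku=NULL): no match → kept, t2 columns NULL.
- t1 row (sku=PD): no match → kept, t2 columns NULL.
Total: 1 matched + 6 padded = 7 rows.

7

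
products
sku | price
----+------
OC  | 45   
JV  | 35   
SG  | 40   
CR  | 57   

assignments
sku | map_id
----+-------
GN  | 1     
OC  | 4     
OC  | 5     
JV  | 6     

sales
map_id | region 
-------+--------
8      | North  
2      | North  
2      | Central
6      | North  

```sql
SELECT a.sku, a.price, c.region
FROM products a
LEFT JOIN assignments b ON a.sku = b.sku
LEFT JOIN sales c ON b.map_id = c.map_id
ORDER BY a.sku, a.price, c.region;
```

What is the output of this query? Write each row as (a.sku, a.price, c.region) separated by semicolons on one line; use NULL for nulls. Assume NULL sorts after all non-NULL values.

(CR, 57, NULL); (JV, 35, North); (OC, 45, NULL); (OC, 45, NULL); (SG, 40, NULL)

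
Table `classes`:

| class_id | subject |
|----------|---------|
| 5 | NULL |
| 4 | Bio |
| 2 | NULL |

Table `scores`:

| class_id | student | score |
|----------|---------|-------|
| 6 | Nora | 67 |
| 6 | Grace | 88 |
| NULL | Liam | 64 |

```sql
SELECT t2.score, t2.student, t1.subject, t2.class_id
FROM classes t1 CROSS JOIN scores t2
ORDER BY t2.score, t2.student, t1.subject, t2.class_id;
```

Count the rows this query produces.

CROSS JOIN pairs every row of `classes` with every row of `scores`: 3 × 3 = 9 rows.

9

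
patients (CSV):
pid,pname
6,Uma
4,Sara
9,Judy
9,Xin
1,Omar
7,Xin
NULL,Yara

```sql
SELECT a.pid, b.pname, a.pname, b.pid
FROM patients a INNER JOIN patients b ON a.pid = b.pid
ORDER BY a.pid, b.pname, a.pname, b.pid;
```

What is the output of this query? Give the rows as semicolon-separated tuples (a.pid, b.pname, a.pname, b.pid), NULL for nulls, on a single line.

(1, Omar, Omar, 1); (4, Sara, Sara, 4); (6, Uma, Uma, 6); (7, Xin, Xin, 7); (9, Judy, Judy, 9); (9, Judy, Xin, 9); (9, Xin, Judy, 9); (9, Xin, Xin, 9)

INNER JOIN keeps only pairs where the ON condition holds.
Matching on a.pid = b.pid. A NULL in a compared column never satisfies the condition.
- a[0] pid=6 → 1 match(es) in b → 1 row(s).
- a[1] pid=4 → 1 match(es) in b → 1 row(s).
- a[2] pid=9 → 2 match(es) in b → 2 row(s).
- a[3] pid=9 → 2 match(es) in b → 2 row(s).
- a[4] pid=1 → 1 match(es) in b → 1 row(s).
- a[5] pid=7 → 1 match(es) in b → 1 row(s).
- a[6] pid=NULL → no match; dropped.
After projecting and ordering:
a.pid | b.pname | a.pname | b.pid
1 | Omar | Omar | 1
4 | Sara | Sara | 4
6 | Uma | Uma | 6
7 | Xin | Xin | 7
9 | Judy | Judy | 9
9 | Judy | Xin | 9
9 | Xin | Judy | 9
9 | Xin | Xin | 9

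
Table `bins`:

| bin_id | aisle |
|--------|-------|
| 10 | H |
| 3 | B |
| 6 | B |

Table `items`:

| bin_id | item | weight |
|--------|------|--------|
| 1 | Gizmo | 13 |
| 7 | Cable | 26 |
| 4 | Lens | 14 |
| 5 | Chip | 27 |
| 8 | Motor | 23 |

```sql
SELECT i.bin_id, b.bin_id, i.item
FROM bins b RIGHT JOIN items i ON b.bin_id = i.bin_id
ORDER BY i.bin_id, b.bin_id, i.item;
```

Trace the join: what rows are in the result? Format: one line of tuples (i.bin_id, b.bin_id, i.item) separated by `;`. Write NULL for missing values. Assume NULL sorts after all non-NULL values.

(1, NULL, Gizmo); (4, NULL, Lens); (5, NULL, Chip); (7, NULL, Cable); (8, NULL, Motor)

RIGHT JOIN keeps every row from `items`; unmatched rows get NULL for `bins`'s columns.
Matching on b.bin_id = i.bin_id.
Matched pairs: 0; unmatched i rows kept: 5.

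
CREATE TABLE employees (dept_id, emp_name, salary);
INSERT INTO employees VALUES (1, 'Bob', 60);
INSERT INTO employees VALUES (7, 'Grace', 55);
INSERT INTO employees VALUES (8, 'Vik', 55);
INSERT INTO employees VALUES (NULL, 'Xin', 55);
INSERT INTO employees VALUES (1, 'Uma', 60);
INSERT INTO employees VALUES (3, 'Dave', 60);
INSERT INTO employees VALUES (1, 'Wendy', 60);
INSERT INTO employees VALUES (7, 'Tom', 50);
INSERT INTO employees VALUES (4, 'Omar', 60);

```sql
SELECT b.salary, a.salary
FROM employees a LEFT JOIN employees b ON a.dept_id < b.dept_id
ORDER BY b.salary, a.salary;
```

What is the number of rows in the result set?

26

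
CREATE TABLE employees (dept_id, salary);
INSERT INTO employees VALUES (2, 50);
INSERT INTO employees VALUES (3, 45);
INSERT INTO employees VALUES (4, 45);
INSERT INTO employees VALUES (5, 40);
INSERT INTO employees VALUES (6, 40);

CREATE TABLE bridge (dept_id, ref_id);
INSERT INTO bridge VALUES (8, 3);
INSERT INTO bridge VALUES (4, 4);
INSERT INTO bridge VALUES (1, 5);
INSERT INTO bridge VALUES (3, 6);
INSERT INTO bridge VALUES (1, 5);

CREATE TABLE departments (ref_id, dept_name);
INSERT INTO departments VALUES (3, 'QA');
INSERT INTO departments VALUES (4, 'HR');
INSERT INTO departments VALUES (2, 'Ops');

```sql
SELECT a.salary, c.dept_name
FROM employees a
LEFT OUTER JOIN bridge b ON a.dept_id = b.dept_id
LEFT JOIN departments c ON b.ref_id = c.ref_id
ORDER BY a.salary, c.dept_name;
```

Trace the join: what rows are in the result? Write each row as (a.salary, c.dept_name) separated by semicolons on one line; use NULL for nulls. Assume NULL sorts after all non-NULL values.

(40, NULL); (40, NULL); (45, HR); (45, NULL); (50, NULL)

Step 1 — a LEFT JOIN b on dept_id → 5 row(s).
Then LEFT JOIN `departments c` on ref_id: each of those 5 rows is kept; rows whose b.ref_id has no match in c get NULL for c's columns.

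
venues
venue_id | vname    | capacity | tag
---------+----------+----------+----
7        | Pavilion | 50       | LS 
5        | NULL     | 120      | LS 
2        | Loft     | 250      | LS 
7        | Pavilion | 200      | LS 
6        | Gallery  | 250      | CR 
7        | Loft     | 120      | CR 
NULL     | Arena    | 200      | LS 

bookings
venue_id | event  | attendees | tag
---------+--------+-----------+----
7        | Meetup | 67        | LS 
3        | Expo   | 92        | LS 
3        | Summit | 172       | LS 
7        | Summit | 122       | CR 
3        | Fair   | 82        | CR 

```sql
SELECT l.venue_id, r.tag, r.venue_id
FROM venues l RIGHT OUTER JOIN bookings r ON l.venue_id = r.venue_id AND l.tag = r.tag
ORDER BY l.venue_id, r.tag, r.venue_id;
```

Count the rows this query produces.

6

RIGHT JOIN keeps every row from `bookings`; unmatched rows get NULL for `venues`'s columns.
Matching on l.venue_id = r.venue_id AND l.tag = r.tag. A NULL in a compared column never satisfies the condition.
- l row (venue_id=7, tag=LS): matches 1 r row(s) → 1 output row(s).
- l row (venue_id=5, tag=LS): no match.
- l row (venue_id=2, tag=LS): no match.
- l row (venue_id=7, tag=LS): matches 1 r row(s) → 1 output row(s).
- l row (venue_id=6, tag=CR): no match.
- l row (venue_id=7, tag=CR): matches 1 r row(s) → 1 output row(s).
- l row (venue_id=NULL, tag=LS): no match.
- 3 row(s) from r found no l partner → padded with NULL.
Total: 3 matched + 3 padded = 6 rows.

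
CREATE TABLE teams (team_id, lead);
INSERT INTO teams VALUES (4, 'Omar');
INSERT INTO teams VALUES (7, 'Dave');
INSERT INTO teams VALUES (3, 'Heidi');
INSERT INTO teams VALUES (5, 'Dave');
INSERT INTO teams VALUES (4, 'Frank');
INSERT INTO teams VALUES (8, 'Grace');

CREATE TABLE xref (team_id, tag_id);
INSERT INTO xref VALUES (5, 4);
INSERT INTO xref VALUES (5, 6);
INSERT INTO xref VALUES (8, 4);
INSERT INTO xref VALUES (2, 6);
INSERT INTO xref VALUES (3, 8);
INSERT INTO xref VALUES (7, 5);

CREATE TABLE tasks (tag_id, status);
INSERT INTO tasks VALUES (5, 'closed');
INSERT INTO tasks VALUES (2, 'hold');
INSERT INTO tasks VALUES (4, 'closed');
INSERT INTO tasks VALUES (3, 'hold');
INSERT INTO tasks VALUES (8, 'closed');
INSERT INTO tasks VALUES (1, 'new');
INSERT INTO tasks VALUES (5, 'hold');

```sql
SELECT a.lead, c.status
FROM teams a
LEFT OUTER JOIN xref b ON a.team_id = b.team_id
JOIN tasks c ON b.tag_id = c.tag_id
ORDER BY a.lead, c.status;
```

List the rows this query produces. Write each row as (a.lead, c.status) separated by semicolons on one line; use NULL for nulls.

Evaluate left to right. First `teams a LEFT JOIN xref b` on team_id: 7 row(s).
Then INNER JOIN `tasks c` on tag_id: keep only rows whose b.tag_id appears in c.

(Dave, closed); (Dave, closed); (Dave, hold); (Grace, closed); (Heidi, closed)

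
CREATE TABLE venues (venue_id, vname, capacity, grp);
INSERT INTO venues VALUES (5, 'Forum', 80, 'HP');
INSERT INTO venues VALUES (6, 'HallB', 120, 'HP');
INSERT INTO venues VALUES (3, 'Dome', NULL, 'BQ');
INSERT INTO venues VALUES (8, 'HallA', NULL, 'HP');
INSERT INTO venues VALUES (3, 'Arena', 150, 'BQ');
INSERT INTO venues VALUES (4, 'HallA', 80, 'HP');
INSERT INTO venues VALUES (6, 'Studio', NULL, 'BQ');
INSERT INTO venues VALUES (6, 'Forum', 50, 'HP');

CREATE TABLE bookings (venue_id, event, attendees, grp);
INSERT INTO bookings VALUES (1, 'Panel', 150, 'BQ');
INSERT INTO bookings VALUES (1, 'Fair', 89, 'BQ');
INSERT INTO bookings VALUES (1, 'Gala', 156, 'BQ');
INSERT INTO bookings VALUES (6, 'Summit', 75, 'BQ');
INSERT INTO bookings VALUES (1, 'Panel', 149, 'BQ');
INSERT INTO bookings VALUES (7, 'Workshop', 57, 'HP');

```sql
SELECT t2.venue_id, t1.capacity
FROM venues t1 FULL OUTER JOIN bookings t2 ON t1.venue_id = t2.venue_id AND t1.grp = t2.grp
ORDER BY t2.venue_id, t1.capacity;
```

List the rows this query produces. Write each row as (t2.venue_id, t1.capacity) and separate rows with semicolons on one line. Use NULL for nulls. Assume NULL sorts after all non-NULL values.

(1, NULL); (1, NULL); (1, NULL); (1, NULL); (6, NULL); (7, NULL); (NULL, 50); (NULL, 80); (NULL, 80); (NULL, 120); (NULL, 150); (NULL, NULL); (NULL, NULL)

FULL OUTER JOIN keeps every row from both sides; unmatched rows get NULL for the other side's columns.
Matching on t1.venue_id = t2.venue_id AND t1.grp = t2.grp.
- t1[0] venue_id=5, grp=HP → no match; kept with NULLs on the t2 side.
- t1[1] venue_id=6, grp=HP → no match; kept with NULLs on the t2 side.
- t1[2] venue_id=3, grp=BQ → no match; kept with NULLs on the t2 side.
- t1[3] venue_id=8, grp=HP → no match; kept with NULLs on the t2 side.
- t1[4] venue_id=3, grp=BQ → no match; kept with NULLs on the t2 side.
- t1[5] venue_id=4, grp=HP → no match; kept with NULLs on the t2 side.
- t1[6] venue_id=6, grp=BQ → 1 match(es) in t2 → 1 row(s).
- t1[7] venue_id=6, grp=HP → no match; kept with NULLs on the t2 side.
- plus 5 unmatched t2 row(s), each kept with NULL t1 columns.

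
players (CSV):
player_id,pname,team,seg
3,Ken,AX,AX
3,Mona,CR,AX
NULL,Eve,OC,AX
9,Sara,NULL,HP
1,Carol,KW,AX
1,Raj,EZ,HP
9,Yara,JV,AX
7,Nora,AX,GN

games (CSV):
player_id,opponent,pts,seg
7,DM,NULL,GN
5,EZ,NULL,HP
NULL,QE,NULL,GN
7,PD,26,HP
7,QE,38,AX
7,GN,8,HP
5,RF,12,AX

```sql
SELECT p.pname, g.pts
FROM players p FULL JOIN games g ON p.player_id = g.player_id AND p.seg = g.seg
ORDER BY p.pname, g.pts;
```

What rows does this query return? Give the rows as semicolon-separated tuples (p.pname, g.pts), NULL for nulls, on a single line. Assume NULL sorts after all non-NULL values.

FULL OUTER JOIN keeps every row from both sides; unmatched rows get NULL for the other side's columns.
Matching on p.player_id = g.player_id AND p.seg = g.seg. A NULL in a compared column never satisfies the condition.
- player_id=3, seg=AX: no g row matches, row kept with g columns NULL.
- player_id=3, seg=AX: no g row matches, row kept with g columns NULL.
- player_id=NULL, seg=AX: no g row matches, row kept with g columns NULL.
- player_id=9, seg=HP: no g row matches, row kept with g columns NULL.
- player_id=1, seg=AX: no g row matches, row kept with g columns NULL.
- player_id=1, seg=HP: no g row matches, row kept with g columns NULL.
- player_id=9, seg=AX: no g row matches, row kept with g columns NULL.
- player_id=7, seg=GN: 1 matching g row(s), so 1 row(s) emitted.
- 6 row(s) from g found no p partner → padded with NULL.

(Carol, NULL); (Eve, NULL); (Ken, NULL); (Mona, NULL); (Nora, NULL); (Raj, NULL); (Sara, NULL); (Yara, NULL); (NULL, 8); (NULL, 12); (NULL, 26); (NULL, 38); (NULL, NULL); (NULL, NULL)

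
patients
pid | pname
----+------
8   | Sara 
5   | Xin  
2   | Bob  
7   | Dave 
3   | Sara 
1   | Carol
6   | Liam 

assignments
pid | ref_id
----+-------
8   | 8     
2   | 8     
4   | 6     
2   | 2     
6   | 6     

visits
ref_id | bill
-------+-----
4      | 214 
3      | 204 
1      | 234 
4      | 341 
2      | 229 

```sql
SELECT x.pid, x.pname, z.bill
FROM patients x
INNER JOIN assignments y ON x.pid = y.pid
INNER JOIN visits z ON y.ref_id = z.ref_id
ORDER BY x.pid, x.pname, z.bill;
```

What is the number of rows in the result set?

1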